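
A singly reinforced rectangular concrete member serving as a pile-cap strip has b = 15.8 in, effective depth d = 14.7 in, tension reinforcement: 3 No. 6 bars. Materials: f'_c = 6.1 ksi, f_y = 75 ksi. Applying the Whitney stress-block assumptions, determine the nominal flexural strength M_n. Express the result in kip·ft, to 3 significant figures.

A_s = 3 × 0.44 = 1.32 in².
T = A_s f_y = 1.32 × 75 = 99 kips.
a = T/(0.85 f'_c b) = 99/(0.85 × 6.1 × 15.8) = 1.208 in.
M_n = T(d − a/2) = 99 × (14.7 − 0.604) = 1395.5 kip·in = 1395.5/12 = 116.29 kip·ft.

M_n ≈ 116 kip·ft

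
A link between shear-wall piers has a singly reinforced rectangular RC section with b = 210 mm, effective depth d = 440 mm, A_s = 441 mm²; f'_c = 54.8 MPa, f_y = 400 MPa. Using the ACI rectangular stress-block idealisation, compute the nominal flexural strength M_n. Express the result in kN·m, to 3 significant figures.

M_n ≈ 76.0 kN·m

T = A_s f_y = 441 × 400 = 176400 N = 176.4 kN.
From C = T: a = T/(0.85 f'_c b) = 176400/(0.85 × 54.8 × 210) = 18.03 mm.
M_n = T(d − a/2) = 176.4 kN × (440 − 9.015) mm = 76.03 kN·m.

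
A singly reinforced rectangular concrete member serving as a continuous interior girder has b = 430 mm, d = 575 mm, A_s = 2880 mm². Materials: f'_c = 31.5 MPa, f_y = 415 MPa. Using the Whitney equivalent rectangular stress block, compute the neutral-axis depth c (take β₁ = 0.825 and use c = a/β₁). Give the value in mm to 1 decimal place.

T = A_s f_y = 2880 × 415 = 1195200 N = 1195.2 kN.
Setting C = 0.85 f'_c a b equal to T: a = 1195200/(0.85 × 31.5 × 430) = 103.811 mm.
With β₁ = 0.825, c = a/β₁ = 103.811/0.825 = 125.8 mm.

c ≈ 125.8 mm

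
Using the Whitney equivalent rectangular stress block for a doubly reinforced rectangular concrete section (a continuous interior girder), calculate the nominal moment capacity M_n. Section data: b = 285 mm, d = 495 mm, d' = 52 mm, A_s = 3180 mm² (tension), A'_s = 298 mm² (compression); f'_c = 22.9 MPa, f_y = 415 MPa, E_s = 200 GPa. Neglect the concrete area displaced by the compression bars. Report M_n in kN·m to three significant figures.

M_n ≈ 518 kN·m

Assume both tension and compression steel yield.
Net tension couple steel: A_s − A'_s = 2882 mm².
a = (A_s − A'_s) f_y / (0.85 f'_c b) = 1196030/(0.85 × 22.9 × 285) = 215.60 mm.
c = a/β₁ = 215.60/0.85 = 253.65 mm; ε'_s = 0.003(c − d')/c = 0.0024 ≥ f_y/E_s = 0.0021, so compression steel does yield.
M_n = (A_s − A'_s) f_y (d − a/2) + A'_s f_y (d − d') = [1196030 × (495 − 107.8) + 123670 × (495 − 52)] × 10⁻⁶ = 463.10 + 54.79 = 517.89 kN·m.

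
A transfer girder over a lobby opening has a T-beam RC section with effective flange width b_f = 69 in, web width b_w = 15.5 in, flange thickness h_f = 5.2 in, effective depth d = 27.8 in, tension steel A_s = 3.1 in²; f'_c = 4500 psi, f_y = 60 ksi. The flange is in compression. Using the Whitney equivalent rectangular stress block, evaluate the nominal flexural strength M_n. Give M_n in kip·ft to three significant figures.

M_n ≈ 425 kip·ft

Tension: T = A_s f_y = 3.1 × 60 = 186 kips.
Try a within the flange: a = T/(0.85 f'_c b_f) = 186/(0.85 × 4.5 × 69) = 0.705 in.
Since a = 0.705 ≤ h_f = 5.2 in, the stress block lies entirely in the flange; analyse as a rectangular beam of width b_f.
M_n = T(d − a/2) = 186 × (27.8 − 0.3525) = 5105.2 kip·in.
M_n = 5105.2/12 = 425.43 kip·ft.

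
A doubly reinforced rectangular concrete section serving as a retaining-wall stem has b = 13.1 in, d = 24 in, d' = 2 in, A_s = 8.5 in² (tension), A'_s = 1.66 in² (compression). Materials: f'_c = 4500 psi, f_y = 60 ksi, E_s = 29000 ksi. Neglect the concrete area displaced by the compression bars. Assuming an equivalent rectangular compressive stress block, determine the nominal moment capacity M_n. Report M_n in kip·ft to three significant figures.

Assume both steels yield.
a = (A_s − A'_s) f_y/(0.85 f'_c b) = (8.5 − 1.66) × 60/(0.85 × 4.5 × 13.1) = 8.190 in.
c = a/β₁ = 8.190/0.825 = 9.927 in; ε'_s = 0.003(c − d')/c = 0.0024 ≥ ε_y = 0.0021, so the compression steel yields.
M_n = (A_s − A'_s) f_y (d − a/2) + A'_s f_y (d − d') = 410.4 × (24 − 4.095) + 99.6 × (24 − 2) = 8169.0 + 2191.2 = 10360.2 kip·in = 10360.2/12 = 863.35 kip·ft.

M_n ≈ 863 kip·ft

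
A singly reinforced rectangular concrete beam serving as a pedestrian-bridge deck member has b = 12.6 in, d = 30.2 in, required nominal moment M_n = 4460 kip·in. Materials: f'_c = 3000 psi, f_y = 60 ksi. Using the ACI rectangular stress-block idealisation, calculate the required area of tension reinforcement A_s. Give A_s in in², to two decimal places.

A_s ≈ 2.68 in²

From M_n = 0.85 f'_c a b (d − a/2):
a = d − √(d² − 2M_n/(0.85 f'_c b)) = 30.2 − √(30.2² − 2 × 4460/(0.85 × 3 × 12.6)) = 5.012 in.
A_s = 0.85 f'_c a b / f_y = 0.85 × 3 × 5.012 × 12.6 / 60 = 2.684 in².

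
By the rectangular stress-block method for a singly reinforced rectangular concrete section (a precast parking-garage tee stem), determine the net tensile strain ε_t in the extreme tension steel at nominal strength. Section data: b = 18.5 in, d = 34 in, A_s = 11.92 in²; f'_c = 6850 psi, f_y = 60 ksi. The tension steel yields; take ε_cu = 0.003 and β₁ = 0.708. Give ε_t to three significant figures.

ε_t ≈ 0.00788

a = A_s f_y/(0.85 f'_c b) = 6.640 in.
β₁ = 0.708, so c = a/β₁ = 6.640/0.708 = 9.379 in.
From the linear strain diagram with ε_cu = 0.003: ε_t = 0.003 (d − c)/c = 0.003 × (34 − 9.379)/9.379 = 0.00788.
Since ε_t ≥ 0.005, the section is tension-controlled.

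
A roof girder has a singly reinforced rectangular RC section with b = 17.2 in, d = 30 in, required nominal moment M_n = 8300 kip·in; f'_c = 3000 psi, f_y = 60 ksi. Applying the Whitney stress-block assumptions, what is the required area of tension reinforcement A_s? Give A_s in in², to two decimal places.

A_s ≈ 5.24 in²

From M_n = 0.85 f'_c a b (d − a/2):
a = d − √(d² − 2M_n/(0.85 f'_c b)) = 30 − √(30² − 2 × 8300/(0.85 × 3 × 17.2)) = 7.163 in.
A_s = 0.85 f'_c a b / f_y = 0.85 × 3 × 7.163 × 17.2 / 60 = 5.236 in².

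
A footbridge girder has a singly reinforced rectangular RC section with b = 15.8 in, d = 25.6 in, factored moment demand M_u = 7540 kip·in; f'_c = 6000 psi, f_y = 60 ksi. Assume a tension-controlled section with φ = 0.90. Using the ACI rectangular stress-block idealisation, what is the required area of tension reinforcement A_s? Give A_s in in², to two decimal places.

M_n = M_u/φ = 7540/0.90 = 8377.78 kip·in.
From M_n = 0.85 f'_c a b (d − a/2):
a = d − √(d² − 2M_n/(0.85 f'_c b)) = 25.6 − √(25.6² − 2 × 8377.78/(0.85 × 6 × 15.8)) = 4.448 in.
A_s = 0.85 f'_c a b / f_y = 0.85 × 6 × 4.448 × 15.8 / 60 = 5.974 in².

A_s ≈ 5.97 in²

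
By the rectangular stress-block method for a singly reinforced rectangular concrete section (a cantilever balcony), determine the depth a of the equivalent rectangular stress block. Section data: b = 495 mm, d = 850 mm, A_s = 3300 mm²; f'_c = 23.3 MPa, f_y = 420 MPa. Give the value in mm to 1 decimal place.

T = A_s f_y = 3300 × 420 = 1386000 N = 1386 kN.
Setting C = 0.85 f'_c a b equal to T: a = 1386000/(0.85 × 23.3 × 495) = 141.4 mm.

a ≈ 141.4 mm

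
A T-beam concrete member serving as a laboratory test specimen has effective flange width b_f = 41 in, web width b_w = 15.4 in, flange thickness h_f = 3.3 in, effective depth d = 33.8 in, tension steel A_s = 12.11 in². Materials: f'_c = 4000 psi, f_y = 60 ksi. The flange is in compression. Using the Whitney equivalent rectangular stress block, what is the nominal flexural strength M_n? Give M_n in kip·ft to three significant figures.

Tension: T = A_s f_y = 12.11 × 60 = 726.6 kips.
Try a within the flange: a = T/(0.85 f'_c b_f) = 726.6/(0.85 × 4 × 41) = 5.212 in.
a = 5.212 > h_f = 3.3 in: the block extends into the web. Split into flange-overhang and web parts.
C_f = 0.85 f'_c (b_f − b_w) h_f = 0.85 × 4 × (41 − 15.4) × 3.3 = 287.2 kips.
Remaining web compression depth: a_w = (T − C_f)/(0.85 f'_c b_w) = (726.6 − 287.2)/(0.85 × 4 × 15.4) = 8.392 in.
M_n = C_f(d − h_f/2) + (T − C_f)(d − a_w/2) = 287.2 × (33.8 − 1.65) + 439.4 × (33.8 − 4.196) = 9233.5 + 13008.0 = 22241.5 kip·in.
M_n = 22241.5/12 = 1853.46 kip·ft.

M_n ≈ 1850 kip·ft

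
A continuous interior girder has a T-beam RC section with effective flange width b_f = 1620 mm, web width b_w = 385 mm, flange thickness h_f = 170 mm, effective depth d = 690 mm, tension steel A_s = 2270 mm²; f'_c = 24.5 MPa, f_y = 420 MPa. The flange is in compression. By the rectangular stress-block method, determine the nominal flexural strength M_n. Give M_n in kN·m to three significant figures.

M_n ≈ 644 kN·m

Tension: T = A_s f_y = 2270 × 420 = 953400 N.
Try a within the flange: a = T/(0.85 f'_c b_f) = 953400/(0.85 × 24.5 × 1620) = 28.26 mm.
Since a = 28.26 ≤ h_f = 170 mm, the stress block lies entirely in the flange; analyse as a rectangular beam of width b_f.
M_n = T(d − a/2) = 953400 × (690 − 14.13) = 644.37 × 10⁶ N·mm.
M_n = 644.37 kN·m.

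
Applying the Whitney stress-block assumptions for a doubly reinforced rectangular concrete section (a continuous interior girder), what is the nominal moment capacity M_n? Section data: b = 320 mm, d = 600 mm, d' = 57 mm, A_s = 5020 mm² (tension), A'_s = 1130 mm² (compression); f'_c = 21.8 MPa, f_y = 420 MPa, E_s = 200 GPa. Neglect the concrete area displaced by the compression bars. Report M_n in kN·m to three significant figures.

M_n ≈ 1010 kN·m

Assume both tension and compression steel yield.
Net tension couple steel: A_s − A'_s = 3890 mm².
a = (A_s − A'_s) f_y / (0.85 f'_c b) = 1633800/(0.85 × 21.8 × 320) = 275.53 mm.
c = a/β₁ = 275.53/0.85 = 324.15 mm; ε'_s = 0.003(c − d')/c = 0.0025 ≥ f_y/E_s = 0.0021, so compression steel does yield.
M_n = (A_s − A'_s) f_y (d − a/2) + A'_s f_y (d − d') = [1633800 × (600 − 137.765) + 474600 × (600 − 57)] × 10⁻⁶ = 755.20 + 257.71 = 1012.91 kN·m.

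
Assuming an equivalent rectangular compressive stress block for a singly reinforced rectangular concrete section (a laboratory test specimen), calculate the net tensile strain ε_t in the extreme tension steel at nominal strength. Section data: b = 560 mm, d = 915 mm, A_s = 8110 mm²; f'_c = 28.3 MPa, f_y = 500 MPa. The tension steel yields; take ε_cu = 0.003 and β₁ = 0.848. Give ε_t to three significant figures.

ε_t ≈ 0.00473

a = A_s f_y/(0.85 f'_c b) = 301.02 mm.
β₁ = 0.848, so c = a/β₁ = 301.02/0.848 = 354.98 mm.
From the linear strain diagram with ε_cu = 0.003: ε_t = 0.003 (d − c)/c = 0.003 × (915 − 354.98)/354.98 = 0.00473.
ε_t is between 0.004 and 0.005 — transition zone.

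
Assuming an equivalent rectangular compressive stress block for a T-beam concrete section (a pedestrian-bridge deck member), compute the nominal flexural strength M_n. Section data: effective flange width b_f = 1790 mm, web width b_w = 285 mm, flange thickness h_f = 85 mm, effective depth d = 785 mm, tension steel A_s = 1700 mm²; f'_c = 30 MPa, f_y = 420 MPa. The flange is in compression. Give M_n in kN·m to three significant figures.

Tension: T = A_s f_y = 1700 × 420 = 714000 N.
Try a within the flange: a = T/(0.85 f'_c b_f) = 714000/(0.85 × 30 × 1790) = 15.64 mm.
Since a = 15.64 ≤ h_f = 85 mm, the stress block lies entirely in the flange; analyse as a rectangular beam of width b_f.
M_n = T(d − a/2) = 714000 × (785 − 7.82) = 554.91 × 10⁶ N·mm.
M_n = 554.91 kN·m.

M_n ≈ 555 kN·m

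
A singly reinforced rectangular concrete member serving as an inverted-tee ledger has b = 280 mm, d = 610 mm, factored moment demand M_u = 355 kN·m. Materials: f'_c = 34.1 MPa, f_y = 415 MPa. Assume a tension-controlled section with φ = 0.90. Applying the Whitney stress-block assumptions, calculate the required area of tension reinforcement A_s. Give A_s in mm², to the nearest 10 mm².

A_s ≈ 1680 mm²

M_n = M_u/φ = 355/0.90 = 394.444 kN·m.
With M_n = 0.85 f'_c a b (d − a/2), solve the quadratic for a:
a = d − √(d² − 2M_n/(0.85 f'_c b)) = 610 − √(610² − 2 × 394.444×10⁶/(0.85 × 34.1 × 280)) = 85.69 mm.
A_s = 0.85 f'_c a b / f_y = 0.85 × 34.1 × 85.69 × 280 / 415 = 1675.8 mm².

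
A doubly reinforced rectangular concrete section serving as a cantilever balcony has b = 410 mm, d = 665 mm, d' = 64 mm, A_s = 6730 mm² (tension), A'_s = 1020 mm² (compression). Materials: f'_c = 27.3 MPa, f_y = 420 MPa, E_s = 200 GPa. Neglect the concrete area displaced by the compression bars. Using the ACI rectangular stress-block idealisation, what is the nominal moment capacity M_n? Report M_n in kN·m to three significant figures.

Assume both tension and compression steel yield.
Net tension couple steel: A_s − A'_s = 5710 mm².
a = (A_s − A'_s) f_y / (0.85 f'_c b) = 2398200/(0.85 × 27.3 × 410) = 252.07 mm.
c = a/β₁ = 252.07/0.85 = 296.55 mm; ε'_s = 0.003(c − d')/c = 0.0024 ≥ f_y/E_s = 0.0021, so compression steel does yield.
M_n = (A_s − A'_s) f_y (d − a/2) + A'_s f_y (d − d') = [2398200 × (665 − 126.035) + 428400 × (665 − 64)] × 10⁻⁶ = 1292.55 + 257.47 = 1550.02 kN·m.

M_n ≈ 1550 kN·m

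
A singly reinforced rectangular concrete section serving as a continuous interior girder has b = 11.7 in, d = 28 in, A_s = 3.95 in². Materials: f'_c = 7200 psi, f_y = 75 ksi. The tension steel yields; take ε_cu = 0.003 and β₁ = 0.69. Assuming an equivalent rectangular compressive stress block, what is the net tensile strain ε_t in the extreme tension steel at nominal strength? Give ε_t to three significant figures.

a = A_s f_y/(0.85 f'_c b) = 4.137 in.
β₁ = 0.69, so c = a/β₁ = 4.137/0.69 = 5.996 in.
From the linear strain diagram with ε_cu = 0.003: ε_t = 0.003 (d − c)/c = 0.003 × (28 − 5.996)/5.996 = 0.0110.
Since ε_t ≥ 0.005, the section is tension-controlled.

ε_t ≈ 0.0110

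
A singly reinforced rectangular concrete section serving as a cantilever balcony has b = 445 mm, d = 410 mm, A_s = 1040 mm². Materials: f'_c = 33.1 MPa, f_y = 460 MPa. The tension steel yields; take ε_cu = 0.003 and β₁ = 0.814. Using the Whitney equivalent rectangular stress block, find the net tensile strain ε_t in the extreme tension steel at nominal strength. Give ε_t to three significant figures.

a = A_s f_y/(0.85 f'_c b) = 38.21 mm.
β₁ = 0.814, so c = a/β₁ = 38.21/0.814 = 46.94 mm.
From the linear strain diagram with ε_cu = 0.003: ε_t = 0.003 (d − c)/c = 0.003 × (410 − 46.94)/46.94 = 0.0232.
Since ε_t ≥ 0.005, the section is tension-controlled.

ε_t ≈ 0.0232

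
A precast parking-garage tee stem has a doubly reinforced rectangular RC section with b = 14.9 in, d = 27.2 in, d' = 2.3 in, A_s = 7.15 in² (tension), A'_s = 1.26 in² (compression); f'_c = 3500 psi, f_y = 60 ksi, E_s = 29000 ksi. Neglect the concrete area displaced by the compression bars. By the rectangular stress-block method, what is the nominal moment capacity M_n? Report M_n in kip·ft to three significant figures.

M_n ≈ 841 kip·ft

Assume both steels yield.
a = (A_s − A'_s) f_y/(0.85 f'_c b) = (7.15 − 1.26) × 60/(0.85 × 3.5 × 14.9) = 7.972 in.
c = a/β₁ = 7.972/0.85 = 9.379 in; ε'_s = 0.003(c − d')/c = 0.0023 ≥ ε_y = 0.0021, so the compression steel yields.
M_n = (A_s − A'_s) f_y (d − a/2) + A'_s f_y (d − d') = 353.4 × (27.2 − 3.986) + 75.6 × (27.2 − 2.3) = 8203.8 + 1882.4 = 10086.2 kip·in = 10086.2/12 = 840.52 kip·ft.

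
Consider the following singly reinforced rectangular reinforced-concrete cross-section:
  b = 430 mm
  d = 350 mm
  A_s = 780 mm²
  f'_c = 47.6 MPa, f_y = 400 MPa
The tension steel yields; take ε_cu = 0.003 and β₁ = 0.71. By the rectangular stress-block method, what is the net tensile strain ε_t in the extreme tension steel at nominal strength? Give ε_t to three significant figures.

a = A_s f_y/(0.85 f'_c b) = 17.93 mm.
β₁ = 0.71, so c = a/β₁ = 17.93/0.71 = 25.25 mm.
From the linear strain diagram with ε_cu = 0.003: ε_t = 0.003 (d − c)/c = 0.003 × (350 − 25.25)/25.25 = 0.0386.
Since ε_t ≥ 0.005, the section is tension-controlled.

ε_t ≈ 0.0386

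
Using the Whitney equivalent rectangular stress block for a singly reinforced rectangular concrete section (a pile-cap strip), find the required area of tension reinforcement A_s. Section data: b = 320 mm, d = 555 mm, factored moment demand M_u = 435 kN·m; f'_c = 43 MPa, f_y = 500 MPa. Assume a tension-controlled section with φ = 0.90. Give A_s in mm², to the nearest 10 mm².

A_s ≈ 1880 mm²

M_n = M_u/φ = 435/0.90 = 483.333 kN·m.
With M_n = 0.85 f'_c a b (d − a/2), solve the quadratic for a:
a = d − √(d² − 2M_n/(0.85 f'_c b)) = 555 − √(555² − 2 × 483.333×10⁶/(0.85 × 43 × 320)) = 80.26 mm.
A_s = 0.85 f'_c a b / f_y = 0.85 × 43 × 80.26 × 320 / 500 = 1877.4 mm².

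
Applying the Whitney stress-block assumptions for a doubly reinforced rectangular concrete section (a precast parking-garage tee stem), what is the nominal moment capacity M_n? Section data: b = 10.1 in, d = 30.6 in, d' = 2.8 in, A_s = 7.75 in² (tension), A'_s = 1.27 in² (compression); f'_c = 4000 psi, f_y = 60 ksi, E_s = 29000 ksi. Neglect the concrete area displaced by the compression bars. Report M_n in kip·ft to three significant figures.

M_n ≈ 985 kip·ft

Assume both steels yield.
a = (A_s − A'_s) f_y/(0.85 f'_c b) = (7.75 − 1.27) × 60/(0.85 × 4 × 10.1) = 11.322 in.
c = a/β₁ = 11.322/0.85 = 13.320 in; ε'_s = 0.003(c − d')/c = 0.0024 ≥ ε_y = 0.0021, so the compression steel yields.
M_n = (A_s − A'_s) f_y (d − a/2) + A'_s f_y (d − d') = 388.8 × (30.6 − 5.661) + 76.2 × (30.6 − 2.8) = 9696.3 + 2118.4 = 11814.7 kip·in = 11814.7/12 = 984.56 kip·ft.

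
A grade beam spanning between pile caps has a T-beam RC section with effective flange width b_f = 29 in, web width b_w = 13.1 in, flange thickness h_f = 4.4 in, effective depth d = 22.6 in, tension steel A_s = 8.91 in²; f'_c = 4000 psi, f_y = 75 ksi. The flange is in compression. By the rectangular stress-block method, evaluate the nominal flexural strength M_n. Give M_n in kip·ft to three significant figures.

Tension: T = A_s f_y = 8.91 × 75 = 668.25 kips.
Try a within the flange: a = T/(0.85 f'_c b_f) = 668.25/(0.85 × 4 × 29) = 6.777 in.
a = 6.777 > h_f = 4.4 in: the block extends into the web. Split into flange-overhang and web parts.
C_f = 0.85 f'_c (b_f − b_w) h_f = 0.85 × 4 × (29 − 13.1) × 4.4 = 237.9 kips.
Remaining web compression depth: a_w = (T − C_f)/(0.85 f'_c b_w) = (668.25 − 237.9)/(0.85 × 4 × 13.1) = 9.662 in.
M_n = C_f(d − h_f/2) + (T − C_f)(d − a_w/2) = 237.9 × (22.6 − 2.2) + 430.35 × (22.6 − 4.831) = 4853.2 + 7646.9 = 12500.1 kip·in.
M_n = 12500.1/12 = 1041.68 kip·ft.

M_n ≈ 1040 kip·ft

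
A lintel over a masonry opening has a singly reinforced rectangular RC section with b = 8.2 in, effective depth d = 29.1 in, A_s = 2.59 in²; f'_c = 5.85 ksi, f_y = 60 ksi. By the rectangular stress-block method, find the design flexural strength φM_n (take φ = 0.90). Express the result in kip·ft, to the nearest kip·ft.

φM_n ≈ 317 kip·ft

T = A_s f_y = 2.59 × 60 = 155.4 kips.
a = T/(0.85 f'_c b) = 155.4/(0.85 × 5.85 × 8.2) = 3.811 in.
M_n = T(d − a/2) = 155.4 × (29.1 − 1.9055) = 4226.0 kip·in = 4226.0/12 = 352.17 kip·ft.
φM_n = 0.90 × 352.17 = 316.95 kip·ft.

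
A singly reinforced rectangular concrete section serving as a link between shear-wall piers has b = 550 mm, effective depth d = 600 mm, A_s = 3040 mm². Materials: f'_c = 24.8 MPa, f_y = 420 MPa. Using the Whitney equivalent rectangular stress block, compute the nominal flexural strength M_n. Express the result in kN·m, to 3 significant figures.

M_n ≈ 696 kN·m

T = A_s f_y = 3040 × 420 = 1276800 N = 1276.8 kN.
From C = T: a = T/(0.85 f'_c b) = 1276800/(0.85 × 24.8 × 550) = 110.13 mm.
M_n = T(d − a/2) = 1276.8 kN × (600 − 55.065) mm = 695.77 kN·m.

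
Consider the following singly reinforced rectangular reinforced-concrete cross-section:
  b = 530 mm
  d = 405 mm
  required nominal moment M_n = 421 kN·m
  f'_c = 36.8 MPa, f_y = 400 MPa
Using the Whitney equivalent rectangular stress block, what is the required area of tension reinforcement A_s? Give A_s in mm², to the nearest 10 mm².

A_s ≈ 2840 mm²

With M_n = 0.85 f'_c a b (d − a/2), solve the quadratic for a:
a = d − √(d² − 2M_n/(0.85 f'_c b)) = 405 − √(405² − 2 × 421×10⁶/(0.85 × 36.8 × 530)) = 68.49 mm.
A_s = 0.85 f'_c a b / f_y = 0.85 × 36.8 × 68.49 × 530 / 400 = 2838.6 mm².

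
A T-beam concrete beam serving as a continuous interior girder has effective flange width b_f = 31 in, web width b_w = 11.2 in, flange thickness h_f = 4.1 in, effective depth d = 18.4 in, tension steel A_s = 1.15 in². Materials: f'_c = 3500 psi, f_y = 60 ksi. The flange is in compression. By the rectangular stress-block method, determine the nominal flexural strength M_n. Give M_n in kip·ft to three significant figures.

M_n ≈ 104 kip·ft

Tension: T = A_s f_y = 1.15 × 60 = 69 kips.
Try a within the flange: a = T/(0.85 f'_c b_f) = 69/(0.85 × 3.5 × 31) = 0.748 in.
Since a = 0.748 ≤ h_f = 4.1 in, the stress block lies entirely in the flange; analyse as a rectangular beam of width b_f.
M_n = T(d − a/2) = 69 × (18.4 − 0.374) = 1243.8 kip·in.
M_n = 1243.8/12 = 103.65 kip·ft.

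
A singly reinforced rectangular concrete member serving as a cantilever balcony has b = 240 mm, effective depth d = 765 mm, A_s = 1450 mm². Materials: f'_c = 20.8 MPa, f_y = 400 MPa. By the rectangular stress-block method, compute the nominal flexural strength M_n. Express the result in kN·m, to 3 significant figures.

M_n ≈ 404 kN·m

T = A_s f_y = 1450 × 400 = 580000 N = 580 kN.
From C = T: a = T/(0.85 f'_c b) = 580000/(0.85 × 20.8 × 240) = 136.69 mm.
M_n = T(d − a/2) = 580 kN × (765 − 68.345) mm = 404.06 kN·m.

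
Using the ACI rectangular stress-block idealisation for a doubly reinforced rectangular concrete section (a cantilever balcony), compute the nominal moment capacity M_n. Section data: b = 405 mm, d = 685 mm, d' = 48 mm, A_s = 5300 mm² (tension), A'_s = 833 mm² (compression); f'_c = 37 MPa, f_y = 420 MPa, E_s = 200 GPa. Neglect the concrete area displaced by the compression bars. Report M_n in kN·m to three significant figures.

M_n ≈ 1370 kN·m

Assume both tension and compression steel yield.
Net tension couple steel: A_s − A'_s = 4467 mm².
a = (A_s − A'_s) f_y / (0.85 f'_c b) = 1876140/(0.85 × 37 × 405) = 147.30 mm.
c = a/β₁ = 147.30/0.786 = 187.40 mm; ε'_s = 0.003(c − d')/c = 0.0022 ≥ f_y/E_s = 0.0021, so compression steel does yield.
M_n = (A_s − A'_s) f_y (d − a/2) + A'_s f_y (d − d') = [1876140 × (685 − 73.65) + 349860 × (685 − 48)] × 10⁻⁶ = 1146.98 + 222.86 = 1369.84 kN·m.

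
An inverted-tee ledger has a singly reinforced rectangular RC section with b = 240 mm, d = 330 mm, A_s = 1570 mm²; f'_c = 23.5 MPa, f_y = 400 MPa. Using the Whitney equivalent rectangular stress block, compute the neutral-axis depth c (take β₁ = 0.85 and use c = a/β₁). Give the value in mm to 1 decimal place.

c ≈ 154.1 mm

T = A_s f_y = 1570 × 400 = 628000 N = 628 kN.
Setting C = 0.85 f'_c a b equal to T: a = 628000/(0.85 × 23.5 × 240) = 130.997 mm.
With β₁ = 0.85, c = a/β₁ = 130.997/0.85 = 154.1 mm.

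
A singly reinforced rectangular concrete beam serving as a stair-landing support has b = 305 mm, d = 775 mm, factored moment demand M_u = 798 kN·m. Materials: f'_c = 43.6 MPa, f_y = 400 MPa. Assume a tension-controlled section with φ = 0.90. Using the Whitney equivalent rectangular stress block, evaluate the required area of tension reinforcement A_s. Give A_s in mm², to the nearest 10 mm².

M_n = M_u/φ = 798/0.90 = 886.667 kN·m.
With M_n = 0.85 f'_c a b (d − a/2), solve the quadratic for a:
a = d − √(d² − 2M_n/(0.85 f'_c b)) = 775 − √(775² − 2 × 886.667×10⁶/(0.85 × 43.6 × 305)) = 108.86 mm.
A_s = 0.85 f'_c a b / f_y = 0.85 × 43.6 × 108.86 × 305 / 400 = 3076.2 mm².

A_s ≈ 3080 mm²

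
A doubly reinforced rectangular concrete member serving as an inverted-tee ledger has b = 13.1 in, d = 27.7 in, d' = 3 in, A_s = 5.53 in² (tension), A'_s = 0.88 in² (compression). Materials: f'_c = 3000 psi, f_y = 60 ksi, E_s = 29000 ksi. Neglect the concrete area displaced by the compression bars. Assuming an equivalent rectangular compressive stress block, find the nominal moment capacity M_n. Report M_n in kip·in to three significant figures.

M_n ≈ 7870 kip·in

Assume both steels yield.
a = (A_s − A'_s) f_y/(0.85 f'_c b) = (5.53 − 0.88) × 60/(0.85 × 3 × 13.1) = 8.352 in.
c = a/β₁ = 8.352/0.85 = 9.826 in; ε'_s = 0.003(c − d')/c = 0.0021 ≥ ε_y = 0.0021, so the compression steel yields.
M_n = (A_s − A'_s) f_y (d − a/2) + A'_s f_y (d − d') = 279 × (27.7 − 4.176) + 52.8 × (27.7 − 3) = 6563.2 + 1304.2 = 7867.4 kip·in.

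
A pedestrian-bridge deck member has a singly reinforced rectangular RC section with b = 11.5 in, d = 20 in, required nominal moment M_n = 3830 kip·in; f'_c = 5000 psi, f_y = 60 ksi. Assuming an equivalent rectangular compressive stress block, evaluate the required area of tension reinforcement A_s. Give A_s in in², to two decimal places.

A_s ≈ 3.59 in²

From M_n = 0.85 f'_c a b (d − a/2):
a = d − √(d² − 2M_n/(0.85 f'_c b)) = 20 − √(20² − 2 × 3830/(0.85 × 5 × 11.5)) = 4.403 in.
A_s = 0.85 f'_c a b / f_y = 0.85 × 5 × 4.403 × 11.5 / 60 = 3.587 in².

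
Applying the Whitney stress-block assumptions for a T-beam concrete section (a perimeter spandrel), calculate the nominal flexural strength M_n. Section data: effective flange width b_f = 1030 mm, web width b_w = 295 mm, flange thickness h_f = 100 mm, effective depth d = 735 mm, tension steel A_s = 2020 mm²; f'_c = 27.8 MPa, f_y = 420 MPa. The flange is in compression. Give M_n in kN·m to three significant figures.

Tension: T = A_s f_y = 2020 × 420 = 848400 N.
Try a within the flange: a = T/(0.85 f'_c b_f) = 848400/(0.85 × 27.8 × 1030) = 34.86 mm.
Since a = 34.86 ≤ h_f = 100 mm, the stress block lies entirely in the flange; analyse as a rectangular beam of width b_f.
M_n = T(d − a/2) = 848400 × (735 − 17.43) = 608.79 × 10⁶ N·mm.
M_n = 608.79 kN·m.

M_n ≈ 609 kN·m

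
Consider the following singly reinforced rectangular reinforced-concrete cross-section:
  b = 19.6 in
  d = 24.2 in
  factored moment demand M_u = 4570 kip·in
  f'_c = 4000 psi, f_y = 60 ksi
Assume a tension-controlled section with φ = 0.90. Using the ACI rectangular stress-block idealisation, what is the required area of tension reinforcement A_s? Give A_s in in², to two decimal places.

M_n = M_u/φ = 4570/0.90 = 5077.78 kip·in.
From M_n = 0.85 f'_c a b (d − a/2):
a = d − √(d² − 2M_n/(0.85 f'_c b)) = 24.2 − √(24.2² − 2 × 5077.78/(0.85 × 4 × 19.6)) = 3.385 in.
A_s = 0.85 f'_c a b / f_y = 0.85 × 4 × 3.385 × 19.6 / 60 = 3.760 in².

A_s ≈ 3.76 in²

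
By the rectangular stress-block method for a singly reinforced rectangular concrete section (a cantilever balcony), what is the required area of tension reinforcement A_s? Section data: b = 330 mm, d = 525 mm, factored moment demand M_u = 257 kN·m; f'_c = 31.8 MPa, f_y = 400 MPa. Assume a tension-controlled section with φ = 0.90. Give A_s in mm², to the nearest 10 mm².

M_n = M_u/φ = 257/0.90 = 285.556 kN·m.
With M_n = 0.85 f'_c a b (d − a/2), solve the quadratic for a:
a = d − √(d² − 2M_n/(0.85 f'_c b)) = 525 − √(525² − 2 × 285.556×10⁶/(0.85 × 31.8 × 330)) = 65.00 mm.
A_s = 0.85 f'_c a b / f_y = 0.85 × 31.8 × 65.00 × 330 / 400 = 1449.5 mm².

A_s ≈ 1450 mm²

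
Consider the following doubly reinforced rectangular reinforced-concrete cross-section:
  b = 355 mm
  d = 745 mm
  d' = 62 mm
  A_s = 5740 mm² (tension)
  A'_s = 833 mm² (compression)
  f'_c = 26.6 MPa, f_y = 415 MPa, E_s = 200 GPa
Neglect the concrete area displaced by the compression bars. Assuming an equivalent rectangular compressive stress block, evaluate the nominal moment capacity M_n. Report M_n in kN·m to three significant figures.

Assume both tension and compression steel yield.
Net tension couple steel: A_s − A'_s = 4907 mm².
a = (A_s − A'_s) f_y / (0.85 f'_c b) = 2036405/(0.85 × 26.6 × 355) = 253.71 mm.
c = a/β₁ = 253.71/0.85 = 298.48 mm; ε'_s = 0.003(c − d')/c = 0.0024 ≥ f_y/E_s = 0.0021, so compression steel does yield.
M_n = (A_s − A'_s) f_y (d − a/2) + A'_s f_y (d − d') = [2036405 × (745 − 126.855) + 345695 × (745 − 62)] × 10⁻⁶ = 1258.79 + 236.11 = 1494.90 kN·m.

M_n ≈ 1490 kN·m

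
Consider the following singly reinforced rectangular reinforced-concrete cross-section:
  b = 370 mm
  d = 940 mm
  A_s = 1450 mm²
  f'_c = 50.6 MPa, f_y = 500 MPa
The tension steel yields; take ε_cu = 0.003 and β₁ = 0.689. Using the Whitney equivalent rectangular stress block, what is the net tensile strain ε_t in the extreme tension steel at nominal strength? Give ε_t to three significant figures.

ε_t ≈ 0.0396

a = A_s f_y/(0.85 f'_c b) = 45.56 mm.
β₁ = 0.689, so c = a/β₁ = 45.56/0.689 = 66.12 mm.
From the linear strain diagram with ε_cu = 0.003: ε_t = 0.003 (d − c)/c = 0.003 × (940 − 66.12)/66.12 = 0.0396.
Since ε_t ≥ 0.005, the section is tension-controlled.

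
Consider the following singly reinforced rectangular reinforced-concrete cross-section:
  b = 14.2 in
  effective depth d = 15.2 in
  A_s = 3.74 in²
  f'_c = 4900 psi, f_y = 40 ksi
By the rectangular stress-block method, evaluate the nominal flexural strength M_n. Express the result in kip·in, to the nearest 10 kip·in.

T = A_s f_y = 3.74 × 40 = 149.6 kips.
a = T/(0.85 f'_c b) = 149.6/(0.85 × 4.9 × 14.2) = 2.529 in.
M_n = T(d − a/2) = 149.6 × (15.2 − 1.2645) = 2084.8 kip·in.

M_n ≈ 2080 kip·in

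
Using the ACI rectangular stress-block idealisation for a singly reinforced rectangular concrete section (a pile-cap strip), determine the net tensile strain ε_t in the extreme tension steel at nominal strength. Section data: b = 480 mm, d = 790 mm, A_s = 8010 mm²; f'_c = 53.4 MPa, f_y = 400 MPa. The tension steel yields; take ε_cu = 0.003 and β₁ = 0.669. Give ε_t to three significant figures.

ε_t ≈ 0.00778

a = A_s f_y/(0.85 f'_c b) = 147.06 mm.
β₁ = 0.669, so c = a/β₁ = 147.06/0.669 = 219.82 mm.
From the linear strain diagram with ε_cu = 0.003: ε_t = 0.003 (d − c)/c = 0.003 × (790 − 219.82)/219.82 = 0.00778.
Since ε_t ≥ 0.005, the section is tension-controlled.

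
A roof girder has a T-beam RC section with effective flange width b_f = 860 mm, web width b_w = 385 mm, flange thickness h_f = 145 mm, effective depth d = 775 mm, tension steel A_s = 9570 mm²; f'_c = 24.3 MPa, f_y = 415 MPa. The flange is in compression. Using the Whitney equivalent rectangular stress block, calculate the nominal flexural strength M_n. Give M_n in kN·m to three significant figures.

Tension: T = A_s f_y = 9570 × 415 = 3971550 N.
Try a within the flange: a = T/(0.85 f'_c b_f) = 3971550/(0.85 × 24.3 × 860) = 223.58 mm.
a = 223.58 > h_f = 145 mm: the block extends into the web. Split into flange-overhang and web parts.
C_f = 0.85 f'_c (b_f − b_w) h_f = 0.85 × 24.3 × (860 − 385) × 145 = 1422613 N.
Remaining web compression depth: a_w = (T − C_f)/(0.85 f'_c b_w) = (3971550 − 1422613)/(0.85 × 24.3 × 385) = 320.53 mm.
M_n = C_f(d − h_f/2) + (T − C_f)(d − a_w/2) = 1422613 × (775 − 72.5) + 2548937 × (775 − 160.265) = 999.39 + 1566.92 = 2566.31 × 10⁶ N·mm.
M_n = 2566.31 kN·m.

M_n ≈ 2570 kN·m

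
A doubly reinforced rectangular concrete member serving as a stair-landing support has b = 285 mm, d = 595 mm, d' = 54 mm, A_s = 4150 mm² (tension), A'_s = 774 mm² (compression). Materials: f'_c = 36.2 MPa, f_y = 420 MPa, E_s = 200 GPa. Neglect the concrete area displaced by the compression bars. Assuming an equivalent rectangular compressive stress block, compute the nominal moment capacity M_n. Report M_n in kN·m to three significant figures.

Assume both tension and compression steel yield.
Net tension couple steel: A_s − A'_s = 3376 mm².
a = (A_s − A'_s) f_y / (0.85 f'_c b) = 1417920/(0.85 × 36.2 × 285) = 161.69 mm.
c = a/β₁ = 161.69/0.791 = 204.41 mm; ε'_s = 0.003(c − d')/c = 0.0022 ≥ f_y/E_s = 0.0021, so compression steel does yield.
M_n = (A_s − A'_s) f_y (d − a/2) + A'_s f_y (d − d') = [1417920 × (595 − 80.845) + 325080 × (595 − 54)] × 10⁻⁶ = 729.03 + 175.87 = 904.90 kN·m.

M_n ≈ 905 kN·m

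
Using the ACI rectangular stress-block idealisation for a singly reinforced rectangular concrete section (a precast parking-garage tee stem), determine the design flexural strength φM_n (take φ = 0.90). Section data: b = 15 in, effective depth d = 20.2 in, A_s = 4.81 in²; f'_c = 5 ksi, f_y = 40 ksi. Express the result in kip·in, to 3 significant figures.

φM_n ≈ 3240 kip·in

T = A_s f_y = 4.81 × 40 = 192.4 kips.
a = T/(0.85 f'_c b) = 192.4/(0.85 × 5 × 15) = 3.018 in.
M_n = T(d − a/2) = 192.4 × (20.2 − 1.509) = 3596.1 kip·in.
φM_n = 0.90 × 3596.1 = 3236.5 kip·in.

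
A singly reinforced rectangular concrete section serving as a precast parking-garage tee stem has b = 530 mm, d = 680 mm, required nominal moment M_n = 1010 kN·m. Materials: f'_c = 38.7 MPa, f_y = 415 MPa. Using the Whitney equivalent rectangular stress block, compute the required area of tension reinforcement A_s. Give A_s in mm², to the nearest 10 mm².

With M_n = 0.85 f'_c a b (d − a/2), solve the quadratic for a:
a = d − √(d² − 2M_n/(0.85 f'_c b)) = 680 − √(680² − 2 × 1010×10⁶/(0.85 × 38.7 × 530)) = 91.33 mm.
A_s = 0.85 f'_c a b / f_y = 0.85 × 38.7 × 91.33 × 530 / 415 = 3836.8 mm².

A_s ≈ 3840 mm²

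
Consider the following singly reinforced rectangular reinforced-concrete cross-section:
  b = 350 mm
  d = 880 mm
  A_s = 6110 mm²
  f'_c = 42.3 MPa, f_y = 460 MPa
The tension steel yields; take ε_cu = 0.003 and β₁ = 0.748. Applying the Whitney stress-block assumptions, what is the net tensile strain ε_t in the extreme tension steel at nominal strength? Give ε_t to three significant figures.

ε_t ≈ 0.00584

a = A_s f_y/(0.85 f'_c b) = 223.34 mm.
β₁ = 0.748, so c = a/β₁ = 223.34/0.748 = 298.58 mm.
From the linear strain diagram with ε_cu = 0.003: ε_t = 0.003 (d − c)/c = 0.003 × (880 − 298.58)/298.58 = 0.00584.
Since ε_t ≥ 0.005, the section is tension-controlled.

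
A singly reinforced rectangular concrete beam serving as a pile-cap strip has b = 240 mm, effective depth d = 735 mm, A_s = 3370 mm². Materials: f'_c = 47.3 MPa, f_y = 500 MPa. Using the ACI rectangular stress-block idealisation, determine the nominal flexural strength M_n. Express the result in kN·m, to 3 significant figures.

M_n ≈ 1090 kN·m

T = A_s f_y = 3370 × 500 = 1685000 N = 1685 kN.
From C = T: a = T/(0.85 f'_c b) = 1685000/(0.85 × 47.3 × 240) = 174.63 mm.
M_n = T(d − a/2) = 1685 kN × (735 − 87.315) mm = 1091.35 kN·m.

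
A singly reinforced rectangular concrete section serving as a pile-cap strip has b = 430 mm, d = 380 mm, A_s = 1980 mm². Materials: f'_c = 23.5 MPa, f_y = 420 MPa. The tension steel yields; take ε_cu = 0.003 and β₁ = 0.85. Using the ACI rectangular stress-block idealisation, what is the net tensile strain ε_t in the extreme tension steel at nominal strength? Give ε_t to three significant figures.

a = A_s f_y/(0.85 f'_c b) = 96.82 mm.
β₁ = 0.85, so c = a/β₁ = 96.82/0.85 = 113.91 mm.
From the linear strain diagram with ε_cu = 0.003: ε_t = 0.003 (d − c)/c = 0.003 × (380 − 113.91)/113.91 = 0.00701.
Since ε_t ≥ 0.005, the section is tension-controlled.

ε_t ≈ 0.00701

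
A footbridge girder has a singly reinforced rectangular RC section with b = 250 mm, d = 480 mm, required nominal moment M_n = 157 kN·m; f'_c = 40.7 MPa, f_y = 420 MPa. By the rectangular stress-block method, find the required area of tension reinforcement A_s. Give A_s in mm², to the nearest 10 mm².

With M_n = 0.85 f'_c a b (d − a/2), solve the quadratic for a:
a = d − √(d² − 2M_n/(0.85 f'_c b)) = 480 − √(480² − 2 × 157×10⁶/(0.85 × 40.7 × 250)) = 39.44 mm.
A_s = 0.85 f'_c a b / f_y = 0.85 × 40.7 × 39.44 × 250 / 420 = 812.2 mm².

A_s ≈ 810 mm²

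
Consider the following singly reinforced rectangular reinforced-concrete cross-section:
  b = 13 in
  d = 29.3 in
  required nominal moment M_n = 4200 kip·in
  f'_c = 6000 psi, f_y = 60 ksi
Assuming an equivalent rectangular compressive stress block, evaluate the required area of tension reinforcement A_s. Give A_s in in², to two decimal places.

A_s ≈ 2.48 in²

From M_n = 0.85 f'_c a b (d − a/2):
a = d − √(d² − 2M_n/(0.85 f'_c b)) = 29.3 − √(29.3² − 2 × 4200/(0.85 × 6 × 13)) = 2.248 in.
A_s = 0.85 f'_c a b / f_y = 0.85 × 6 × 2.248 × 13 / 60 = 2.484 in².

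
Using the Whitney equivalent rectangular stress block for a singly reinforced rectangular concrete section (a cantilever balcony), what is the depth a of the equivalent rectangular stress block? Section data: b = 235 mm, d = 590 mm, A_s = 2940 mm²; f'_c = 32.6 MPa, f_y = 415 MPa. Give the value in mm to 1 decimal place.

a ≈ 187.4 mm

T = A_s f_y = 2940 × 415 = 1220100 N = 1220.1 kN.
Setting C = 0.85 f'_c a b equal to T: a = 1220100/(0.85 × 32.6 × 235) = 187.4 mm.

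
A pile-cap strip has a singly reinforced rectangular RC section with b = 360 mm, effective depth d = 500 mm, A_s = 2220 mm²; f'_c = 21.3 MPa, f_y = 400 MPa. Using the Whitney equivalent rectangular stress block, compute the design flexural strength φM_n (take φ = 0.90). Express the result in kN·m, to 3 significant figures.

φM_n ≈ 345 kN·m

T = A_s f_y = 2220 × 400 = 888000 N = 888 kN.
From C = T: a = T/(0.85 f'_c b) = 888000/(0.85 × 21.3 × 360) = 136.24 mm.
M_n = T(d − a/2) = 888 kN × (500 − 68.12) mm = 383.51 kN·m.
φM_n = 0.90 × 383.51 = 345.16 kN·m.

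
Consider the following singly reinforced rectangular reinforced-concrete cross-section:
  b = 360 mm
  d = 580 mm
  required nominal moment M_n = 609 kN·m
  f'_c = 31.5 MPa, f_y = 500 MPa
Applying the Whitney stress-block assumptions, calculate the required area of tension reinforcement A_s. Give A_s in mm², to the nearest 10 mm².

With M_n = 0.85 f'_c a b (d − a/2), solve the quadratic for a:
a = d − √(d² − 2M_n/(0.85 f'_c b)) = 580 − √(580² − 2 × 609×10⁶/(0.85 × 31.5 × 360)) = 121.70 mm.
A_s = 0.85 f'_c a b / f_y = 0.85 × 31.5 × 121.70 × 360 / 500 = 2346.1 mm².

A_s ≈ 2350 mm²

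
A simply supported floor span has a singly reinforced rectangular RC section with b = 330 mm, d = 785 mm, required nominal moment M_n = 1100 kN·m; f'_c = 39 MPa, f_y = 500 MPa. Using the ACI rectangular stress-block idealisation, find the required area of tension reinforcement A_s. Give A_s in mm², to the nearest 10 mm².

A_s ≈ 3080 mm²

With M_n = 0.85 f'_c a b (d − a/2), solve the quadratic for a:
a = d − √(d² − 2M_n/(0.85 f'_c b)) = 785 − √(785² − 2 × 1100×10⁶/(0.85 × 39 × 330)) = 140.70 mm.
A_s = 0.85 f'_c a b / f_y = 0.85 × 39 × 140.70 × 330 / 500 = 3078.4 mm².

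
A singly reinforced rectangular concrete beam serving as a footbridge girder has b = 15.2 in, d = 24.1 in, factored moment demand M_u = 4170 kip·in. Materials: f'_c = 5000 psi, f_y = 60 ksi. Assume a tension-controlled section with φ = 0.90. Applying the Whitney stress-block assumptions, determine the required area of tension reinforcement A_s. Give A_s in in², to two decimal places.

A_s ≈ 3.43 in²

M_n = M_u/φ = 4170/0.90 = 4633.33 kip·in.
From M_n = 0.85 f'_c a b (d − a/2):
a = d − √(d² − 2M_n/(0.85 f'_c b)) = 24.1 − √(24.1² − 2 × 4633.33/(0.85 × 5 × 15.2)) = 3.187 in.
A_s = 0.85 f'_c a b / f_y = 0.85 × 5 × 3.187 × 15.2 / 60 = 3.431 in².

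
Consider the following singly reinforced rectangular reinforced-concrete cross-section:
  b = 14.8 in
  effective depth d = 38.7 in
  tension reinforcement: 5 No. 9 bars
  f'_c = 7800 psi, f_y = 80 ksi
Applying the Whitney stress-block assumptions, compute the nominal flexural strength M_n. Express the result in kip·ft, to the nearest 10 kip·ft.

M_n ≈ 1220 kip·ft

A_s = 5 × 1 = 5 in².
T = A_s f_y = 5 × 80 = 400 kips.
a = T/(0.85 f'_c b) = 400/(0.85 × 7.8 × 14.8) = 4.076 in.
M_n = T(d − a/2) = 400 × (38.7 − 2.038) = 14664.8 kip·in = 14664.8/12 = 1222.07 kip·ft.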